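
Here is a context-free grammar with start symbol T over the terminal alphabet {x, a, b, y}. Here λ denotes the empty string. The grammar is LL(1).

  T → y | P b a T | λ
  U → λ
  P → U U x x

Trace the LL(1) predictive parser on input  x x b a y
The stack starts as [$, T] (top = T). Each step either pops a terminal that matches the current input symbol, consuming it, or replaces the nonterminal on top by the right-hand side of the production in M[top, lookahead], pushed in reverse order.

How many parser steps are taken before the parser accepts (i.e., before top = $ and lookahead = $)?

      Stack            Input        Action
   1  $ T              x x b a y $  expand T → P b a T
   2  $ T a b P        x x b a y $  expand P → U U x x
   3  $ T a b x x U U  x x b a y $  expand U → λ
   4  $ T a b x x U    x x b a y $  expand U → λ
   5  $ T a b x x      x x b a y $  match x
   6  $ T a b x        x b a y $    match x
   7  $ T a b          b a y $      match b
   8  $ T a            a y $        match a
   9  $ T              y $          expand T → y
  10  $ y              y $          match y
Accept reached after 10 steps.

10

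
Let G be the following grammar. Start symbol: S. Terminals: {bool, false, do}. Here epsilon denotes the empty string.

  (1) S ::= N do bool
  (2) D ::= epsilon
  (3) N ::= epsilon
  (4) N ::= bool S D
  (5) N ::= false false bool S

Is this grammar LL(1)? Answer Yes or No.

Yes

FIRST(S) = {bool, do, false}
FIRST(D) = {epsilon}
FIRST(N) = {epsilon, bool, false}
FOLLOW(S) = {$, do}
FOLLOW(D) = {do}
FOLLOW(N) = {do}
Each cell of M receives at most one production.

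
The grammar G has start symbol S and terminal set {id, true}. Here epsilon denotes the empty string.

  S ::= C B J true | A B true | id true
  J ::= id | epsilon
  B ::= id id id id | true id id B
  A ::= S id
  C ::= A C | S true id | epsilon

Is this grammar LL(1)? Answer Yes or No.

No

FIRST(S) = {id, true}
FIRST(J) = {epsilon, id}
FIRST(B) = {id, true}
FIRST(A) = {id, true}
FIRST(C) = {epsilon, id, true}
FOLLOW(S) = {$, id, true}
FOLLOW(J) = {true}
FOLLOW(B) = {id, true}
FOLLOW(A) = {id, true}
FOLLOW(C) = {id, true}
Cell M[C, id] receives both C ::= A C and C ::= S true id and C ::= epsilon — the grammar is not LL(1).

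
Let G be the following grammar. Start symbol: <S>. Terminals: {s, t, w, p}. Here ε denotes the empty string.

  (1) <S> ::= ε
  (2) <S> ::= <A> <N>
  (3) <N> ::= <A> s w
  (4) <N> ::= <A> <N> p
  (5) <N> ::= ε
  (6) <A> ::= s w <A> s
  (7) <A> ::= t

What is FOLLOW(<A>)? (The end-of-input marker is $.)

{$, p, s, t}

FIRST(<A>): from <A>::=s w <A> s we get {s}; from <A>::=t we get {t}. So FIRST(<A>) = {s, t}.
FIRST(<S>): from <S>::=ε we get {ε}; from <S>::=<A> <N> we get {s, t}. So FIRST(<S>) = {ε, s, t}.
FIRST(<N>): from <N>::=<A> s w we get {s, t}; from <N>::=<A> <N> p we get {s, t}; from <N>::=ε we get {ε}. So FIRST(<N>) = {ε, s, t}.
FOLLOW(<S>) includes $ since <S> is the start symbol.
FOLLOW(<S>): <S> appears on no right-hand side. Thus FOLLOW(<S>) = {$}.
FOLLOW(<N>): in <S>::=<A> <N>, the suffix after <N> is empty, so FOLLOW(<N>) ⊇ FOLLOW(<S>) = {$}; in <N>::=<A> <N> p, <N> is followed by p with FIRST {p}. Thus FOLLOW(<N>) = {$, p}.
FOLLOW(<A>): in <S>::=<A> <N>, <A> is followed by <N> with FIRST {ε, s, t}; in <S>::=<A> <N>, the suffix after <A> is nullable, so FOLLOW(<A>) ⊇ FOLLOW(<S>) = {$}; in <N>::=<A> s w, <A> is followed by s w with FIRST {s}; in <N>::=<A> <N> p, <A> is followed by <N> p with FIRST {p, s, t}; in <A>::=s w <A> s, <A> is followed by s with FIRST {s}. Thus FOLLOW(<A>) = {$, p, s, t}.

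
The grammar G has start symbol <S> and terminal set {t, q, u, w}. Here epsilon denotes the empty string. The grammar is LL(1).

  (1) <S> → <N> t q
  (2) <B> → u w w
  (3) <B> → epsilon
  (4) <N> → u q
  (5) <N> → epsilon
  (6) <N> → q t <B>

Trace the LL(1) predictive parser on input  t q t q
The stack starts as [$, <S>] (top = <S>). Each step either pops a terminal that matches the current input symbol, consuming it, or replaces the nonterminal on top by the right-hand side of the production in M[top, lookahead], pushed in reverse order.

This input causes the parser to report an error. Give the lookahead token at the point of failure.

     Stack      Input      Action
  1  $ <S>      t q t q $  expand <S> → <N> t q
  2  $ q t <N>  t q t q $  expand <N> → epsilon
  3  $ q t      t q t q $  match t
  4  $ q        q t q $    match q
  5  $          t q $      error: stack empty but input remains

t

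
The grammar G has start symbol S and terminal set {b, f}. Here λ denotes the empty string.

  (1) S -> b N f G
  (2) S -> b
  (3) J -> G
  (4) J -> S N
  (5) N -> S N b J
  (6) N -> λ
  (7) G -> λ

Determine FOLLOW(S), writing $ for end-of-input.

FIRST(S) = {b}
FIRST(G) = {λ}
FIRST(J) = {λ, b}  (via G, S N)
FIRST(N) = {λ, b}  (via S N b J)
FOLLOW(S) includes $ since S is the start symbol.
FOLLOW(S): in J->S N, S is followed by N with FIRST {λ, b}; in J->S N, the suffix after S is nullable, so FOLLOW(S) ⊇ FOLLOW(J) = {b, f}; in N->S N b J, S is followed by N b J with FIRST {b}. Thus FOLLOW(S) = {$, b, f}.
FOLLOW(J): in N->S N b J, the suffix after J is empty, so FOLLOW(J) ⊇ FOLLOW(N) = {b, f}. Thus FOLLOW(J) = {b, f}.
FOLLOW(N): in S->b N f G, N is followed by f G with FIRST {f}; in J->S N, the suffix after N is empty, so FOLLOW(N) ⊇ FOLLOW(J) = {b, f}; in N->S N b J, N is followed by b J with FIRST {b}. Thus FOLLOW(N) = {b, f}.
FOLLOW(G): in S->b N f G, the suffix after G is empty, so FOLLOW(G) ⊇ FOLLOW(S) = {$, b, f}; in J->G, the suffix after G is empty, so FOLLOW(G) ⊇ FOLLOW(J) = {b, f}. Thus FOLLOW(G) = {$, b, f}.

{$, b, f}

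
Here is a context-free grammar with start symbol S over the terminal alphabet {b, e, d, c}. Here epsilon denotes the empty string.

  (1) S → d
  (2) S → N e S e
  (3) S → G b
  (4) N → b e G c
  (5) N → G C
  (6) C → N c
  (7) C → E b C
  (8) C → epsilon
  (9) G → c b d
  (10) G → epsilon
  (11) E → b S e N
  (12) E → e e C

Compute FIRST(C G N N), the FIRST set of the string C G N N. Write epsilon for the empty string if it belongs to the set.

FIRST(G) = {epsilon, c}
FIRST(E) = {b, e}
FIRST(S) = {b, c, d, e}  (via N e S e, G b)
FIRST(N) = {epsilon, b, c, e}  (via G C)
FIRST(C) = {epsilon, b, c, e}  (via N c, E b C)
FIRST(C G N N): take FIRST of each symbol in turn, carrying on past any symbol whose FIRST contains epsilon; result {epsilon, b, c, e}.

{epsilon, b, c, e}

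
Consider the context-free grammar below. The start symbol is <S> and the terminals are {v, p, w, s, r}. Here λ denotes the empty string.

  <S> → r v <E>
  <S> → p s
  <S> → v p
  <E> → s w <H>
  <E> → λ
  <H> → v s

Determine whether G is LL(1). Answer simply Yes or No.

FIRST(<S>) = {p, r, v}
FIRST(<E>) = {λ, s}
FIRST(<H>) = {v}
FOLLOW(<S>) = {$}
FOLLOW(<E>) = {$}
FOLLOW(<H>) = {$}
Each cell of M receives at most one production.

Yes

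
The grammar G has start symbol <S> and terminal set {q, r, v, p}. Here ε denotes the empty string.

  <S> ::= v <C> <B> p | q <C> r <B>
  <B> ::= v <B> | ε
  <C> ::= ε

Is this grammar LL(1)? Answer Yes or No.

FIRST(<S>) = {q, v}
FIRST(<B>) = {ε, v}
FIRST(<C>) = {ε}
FOLLOW(<S>) = {$}
FOLLOW(<B>) = {$, p}
FOLLOW(<C>) = {p, r, v}
Each cell of M receives at most one production.

Yes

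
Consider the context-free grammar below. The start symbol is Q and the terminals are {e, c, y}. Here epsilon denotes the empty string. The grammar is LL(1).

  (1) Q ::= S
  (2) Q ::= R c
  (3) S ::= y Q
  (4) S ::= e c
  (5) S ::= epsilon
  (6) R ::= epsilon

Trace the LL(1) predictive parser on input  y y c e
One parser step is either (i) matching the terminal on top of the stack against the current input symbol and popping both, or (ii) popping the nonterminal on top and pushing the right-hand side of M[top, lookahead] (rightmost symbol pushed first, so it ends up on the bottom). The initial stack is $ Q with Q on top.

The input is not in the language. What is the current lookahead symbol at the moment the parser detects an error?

      Stack  Input      Action
   1  $ Q    y y c e $  expand Q ::= S
   2  $ S    y y c e $  expand S ::= y Q
   3  $ Q y  y y c e $  match y
   4  $ Q    y c e $    expand Q ::= S
   5  $ S    y c e $    expand S ::= y Q
   6  $ Q y  y c e $    match y
   7  $ Q    c e $      expand Q ::= R c
   8  $ c R  c e $      expand R ::= epsilon
   9  $ c    c e $      match c
  10  $      e $        error: stack empty but input remains

e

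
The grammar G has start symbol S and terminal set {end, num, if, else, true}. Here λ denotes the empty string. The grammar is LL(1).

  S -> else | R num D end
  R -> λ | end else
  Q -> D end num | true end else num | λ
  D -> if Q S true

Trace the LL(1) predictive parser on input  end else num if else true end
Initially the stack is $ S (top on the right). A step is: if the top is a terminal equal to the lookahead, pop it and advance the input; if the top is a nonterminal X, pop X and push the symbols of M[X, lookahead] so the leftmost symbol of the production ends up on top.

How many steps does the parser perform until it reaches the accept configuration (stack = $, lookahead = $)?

      Stack                 Input                            Action
   1  $ S                   end else num if else true end $  expand S -> R num D end
   2  $ end D num R         end else num if else true end $  expand R -> end else
   3  $ end D num else end  end else num if else true end $  match end
   4  $ end D num else      else num if else true end $      match else
   5  $ end D num           num if else true end $           match num
   6  $ end D               if else true end $               expand D -> if Q S true
   7  $ end true S Q if     if else true end $               match if
   8  $ end true S Q        else true end $                  expand Q -> λ
   9  $ end true S          else true end $                  expand S -> else
  10  $ end true else       else true end $                  match else
  11  $ end true            true end $                       match true
  12  $ end                 end $                            match end
Accept reached after 12 steps.

12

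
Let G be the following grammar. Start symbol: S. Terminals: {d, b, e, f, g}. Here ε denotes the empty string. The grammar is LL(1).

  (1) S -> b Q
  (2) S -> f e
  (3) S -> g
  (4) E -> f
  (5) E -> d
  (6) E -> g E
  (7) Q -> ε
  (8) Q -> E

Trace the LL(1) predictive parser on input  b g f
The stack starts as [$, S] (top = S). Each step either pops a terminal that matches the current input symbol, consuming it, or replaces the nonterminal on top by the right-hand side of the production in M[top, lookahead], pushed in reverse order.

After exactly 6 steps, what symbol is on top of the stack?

step 1: stack=$ S  input=b g f $  — expand S -> b Q
step 2: stack=$ Q b  input=b g f $  — match b
step 3: stack=$ Q  input=g f $  — expand Q -> E
step 4: stack=$ E  input=g f $  — expand E -> g E
step 5: stack=$ E g  input=g f $  — match g
step 6: stack=$ E  input=f $  — expand E -> f
Stack after step 6: $ f (top = f).

f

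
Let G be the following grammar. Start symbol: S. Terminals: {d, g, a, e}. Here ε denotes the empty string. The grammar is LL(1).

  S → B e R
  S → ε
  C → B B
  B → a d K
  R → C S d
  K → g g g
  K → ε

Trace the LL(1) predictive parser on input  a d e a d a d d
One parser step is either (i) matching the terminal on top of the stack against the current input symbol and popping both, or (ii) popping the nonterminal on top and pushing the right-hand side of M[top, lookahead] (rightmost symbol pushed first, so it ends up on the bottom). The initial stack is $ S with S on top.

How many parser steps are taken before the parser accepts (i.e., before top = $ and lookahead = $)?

18

step 1: stack=$ S  input=a d e a d a d d $  — expand S → B e R
step 2: stack=$ R e B  input=a d e a d a d d $  — expand B → a d K
step 3: stack=$ R e K d a  input=a d e a d a d d $  — match a
step 4: stack=$ R e K d  input=d e a d a d d $  — match d
step 5: stack=$ R e K  input=e a d a d d $  — expand K → ε
step 6: stack=$ R e  input=e a d a d d $  — match e
step 7: stack=$ R  input=a d a d d $  — expand R → C S d
step 8: stack=$ d S C  input=a d a d d $  — expand C → B B
step 9: stack=$ d S B B  input=a d a d d $  — expand B → a d K
step 10: stack=$ d S B K d a  input=a d a d d $  — match a
step 11: stack=$ d S B K d  input=d a d d $  — match d
step 12: stack=$ d S B K  input=a d d $  — expand K → ε
step 13: stack=$ d S B  input=a d d $  — expand B → a d K
step 14: stack=$ d S K d a  input=a d d $  — match a
step 15: stack=$ d S K d  input=d d $  — match d
step 16: stack=$ d S K  input=d $  — expand K → ε
step 17: stack=$ d S  input=d $  — expand S → ε
step 18: stack=$ d  input=d $  — match d
Accept reached after 18 steps.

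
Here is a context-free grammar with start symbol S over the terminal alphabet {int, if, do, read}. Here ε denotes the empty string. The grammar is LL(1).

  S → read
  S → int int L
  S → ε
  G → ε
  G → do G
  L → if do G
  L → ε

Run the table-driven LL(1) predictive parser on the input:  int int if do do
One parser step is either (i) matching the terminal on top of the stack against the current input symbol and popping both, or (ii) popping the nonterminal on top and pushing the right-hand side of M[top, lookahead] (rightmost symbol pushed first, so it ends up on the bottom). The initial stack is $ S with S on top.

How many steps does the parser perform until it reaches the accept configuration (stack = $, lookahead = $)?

9

step 1: stack=$ S  input=int int if do do $  — expand S → int int L
step 2: stack=$ L int int  input=int int if do do $  — match int
step 3: stack=$ L int  input=int if do do $  — match int
step 4: stack=$ L  input=if do do $  — expand L → if do G
step 5: stack=$ G do if  input=if do do $  — match if
step 6: stack=$ G do  input=do do $  — match do
step 7: stack=$ G  input=do $  — expand G → do G
step 8: stack=$ G do  input=do $  — match do
step 9: stack=$ G  input=$  — expand G → ε
Accept reached after 9 steps.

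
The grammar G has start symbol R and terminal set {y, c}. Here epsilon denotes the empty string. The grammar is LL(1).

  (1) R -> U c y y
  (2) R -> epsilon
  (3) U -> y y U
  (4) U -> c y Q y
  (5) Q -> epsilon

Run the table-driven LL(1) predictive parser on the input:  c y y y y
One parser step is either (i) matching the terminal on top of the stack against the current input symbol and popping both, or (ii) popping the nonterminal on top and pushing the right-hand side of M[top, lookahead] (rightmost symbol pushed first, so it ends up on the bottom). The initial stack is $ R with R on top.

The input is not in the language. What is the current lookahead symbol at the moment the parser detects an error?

y

     Stack            Input        Action
  1  $ R              c y y y y $  expand R -> U c y y
  2  $ y y c U        c y y y y $  expand U -> c y Q y
  3  $ y y c y Q y c  c y y y y $  match c
  4  $ y y c y Q y    y y y y $    match y
  5  $ y y c y Q      y y y $      expand Q -> epsilon
  6  $ y y c y        y y y $      match y
  7  $ y y c          y y $        error: top is terminal c but lookahead is y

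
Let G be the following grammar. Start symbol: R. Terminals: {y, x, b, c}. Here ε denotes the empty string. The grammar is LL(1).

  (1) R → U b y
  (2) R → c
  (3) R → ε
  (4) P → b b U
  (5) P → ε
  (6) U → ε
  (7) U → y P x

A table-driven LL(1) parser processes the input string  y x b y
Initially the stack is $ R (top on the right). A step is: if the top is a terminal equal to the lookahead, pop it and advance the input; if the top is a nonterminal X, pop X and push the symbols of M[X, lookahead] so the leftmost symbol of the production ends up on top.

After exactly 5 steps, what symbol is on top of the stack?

step 1: stack=$ R  input=y x b y $  — expand R → U b y
step 2: stack=$ y b U  input=y x b y $  — expand U → y P x
step 3: stack=$ y b x P y  input=y x b y $  — match y
step 4: stack=$ y b x P  input=x b y $  — expand P → ε
step 5: stack=$ y b x  input=x b y $  — match x
Stack after step 5: $ y b (top = b).

b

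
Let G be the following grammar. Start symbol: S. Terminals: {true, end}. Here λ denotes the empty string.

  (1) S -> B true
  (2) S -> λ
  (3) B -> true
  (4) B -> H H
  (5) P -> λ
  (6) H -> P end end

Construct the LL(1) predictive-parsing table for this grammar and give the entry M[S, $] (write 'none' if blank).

S -> λ

FIRST(P): from P->λ we get {λ}. So FIRST(P) = {λ}.
FIRST(H): from H->P end end we get {end}. So FIRST(H) = {end}.
FIRST(B): from B->true we get {true}; from B->H H we get {end}. So FIRST(B) = {end, true}.
FIRST(S): from S->B true we get {end, true}; from S->λ we get {λ}. So FIRST(S) = {λ, end, true}.
FOLLOW(S) includes $ since S is the start symbol.
FOLLOW(S): S appears on no right-hand side. Thus FOLLOW(S) = {$}.
For S -> B true: FIRST(B true) = {end, true}, so it goes in M[S, t] for t ∈ {end, true}.
For S -> λ: FIRST(λ) = {λ}, so it goes in M[S, t] for t ∈ {}; since λ ∈ FIRST, also for every t ∈ FOLLOW(S) = {$}.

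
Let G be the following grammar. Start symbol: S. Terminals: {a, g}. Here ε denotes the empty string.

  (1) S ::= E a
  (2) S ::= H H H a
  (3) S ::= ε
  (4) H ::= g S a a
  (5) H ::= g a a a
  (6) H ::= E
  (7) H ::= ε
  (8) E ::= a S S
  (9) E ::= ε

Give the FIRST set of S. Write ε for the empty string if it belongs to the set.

FIRST(E) = {ε, a}
FIRST(H) = {ε, a, g}  (via E)
FIRST(S) = {ε, a, g}  (via E a, H H H a)

{ε, a, g}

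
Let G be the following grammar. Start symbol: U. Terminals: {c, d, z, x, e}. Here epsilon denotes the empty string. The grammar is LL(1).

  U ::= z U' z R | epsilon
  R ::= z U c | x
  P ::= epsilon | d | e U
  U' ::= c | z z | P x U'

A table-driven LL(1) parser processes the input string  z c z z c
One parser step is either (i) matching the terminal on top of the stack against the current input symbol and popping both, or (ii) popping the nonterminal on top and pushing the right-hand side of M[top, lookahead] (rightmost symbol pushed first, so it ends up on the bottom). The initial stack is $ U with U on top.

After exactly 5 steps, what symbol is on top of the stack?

     Stack       Input        Action
  1  $ U         z c z z c $  expand U ::= z U' z R
  2  $ R z U' z  z c z z c $  match z
  3  $ R z U'    c z z c $    expand U' ::= c
  4  $ R z c     c z z c $    match c
  5  $ R z       z z c $      match z
Stack after step 5: $ R (top = R).

R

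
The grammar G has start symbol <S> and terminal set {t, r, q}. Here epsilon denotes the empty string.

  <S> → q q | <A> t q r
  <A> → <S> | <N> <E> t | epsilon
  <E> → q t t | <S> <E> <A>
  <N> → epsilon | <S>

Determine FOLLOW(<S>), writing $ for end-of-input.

FIRST(<S>) = {q, t}  (via <A> t q r)
FIRST(<E>) = {q, t}  (via <S> <E> <A>)
FIRST(<N>) = {epsilon, q, t}  (via <S>)
FIRST(<A>) = {epsilon, q, t}  (via <S>, <N> <E> t)
FOLLOW(<S>) includes $ since <S> is the start symbol.
FOLLOW(<E>): in <A>→<N> <E> t, <E> is followed by t with FIRST {t}; in <E>→<S> <E> <A>, <E> is followed by <A> with FIRST {epsilon, q, t}; in <E>→<S> <E> <A>, the suffix after <E> is nullable (adds nothing new). Thus FOLLOW(<E>) = {q, t}.
FOLLOW(<A>): in <S>→<A> t q r, <A> is followed by t q r with FIRST {t}; in <E>→<S> <E> <A>, the suffix after <A> is empty, so FOLLOW(<A>) ⊇ FOLLOW(<E>) = {q, t}. Thus FOLLOW(<A>) = {q, t}.
FOLLOW(<N>): in <A>→<N> <E> t, <N> is followed by <E> t with FIRST {q, t}. Thus FOLLOW(<N>) = {q, t}.
FOLLOW(<S>): in <A>→<S>, the suffix after <S> is empty, so FOLLOW(<S>) ⊇ FOLLOW(<A>) = {q, t}; in <E>→<S> <E> <A>, <S> is followed by <E> <A> with FIRST {q, t}; in <N>→<S>, the suffix after <S> is empty, so FOLLOW(<S>) ⊇ FOLLOW(<N>) = {q, t}. Thus FOLLOW(<S>) = {$, q, t}.

{$, q, t}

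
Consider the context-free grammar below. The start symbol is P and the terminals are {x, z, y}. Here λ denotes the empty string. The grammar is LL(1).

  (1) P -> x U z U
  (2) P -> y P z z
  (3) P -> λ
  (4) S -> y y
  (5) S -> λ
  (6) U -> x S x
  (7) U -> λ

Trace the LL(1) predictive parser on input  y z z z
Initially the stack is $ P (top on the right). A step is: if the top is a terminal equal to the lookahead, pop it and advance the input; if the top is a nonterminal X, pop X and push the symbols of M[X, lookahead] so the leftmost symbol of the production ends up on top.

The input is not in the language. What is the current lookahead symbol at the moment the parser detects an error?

z

     Stack      Input      Action
  1  $ P        y z z z $  expand P -> y P z z
  2  $ z z P y  y z z z $  match y
  3  $ z z P    z z z $    expand P -> λ
  4  $ z z      z z z $    match z
  5  $ z        z z $      match z
  6  $          z $        error: stack empty but input remains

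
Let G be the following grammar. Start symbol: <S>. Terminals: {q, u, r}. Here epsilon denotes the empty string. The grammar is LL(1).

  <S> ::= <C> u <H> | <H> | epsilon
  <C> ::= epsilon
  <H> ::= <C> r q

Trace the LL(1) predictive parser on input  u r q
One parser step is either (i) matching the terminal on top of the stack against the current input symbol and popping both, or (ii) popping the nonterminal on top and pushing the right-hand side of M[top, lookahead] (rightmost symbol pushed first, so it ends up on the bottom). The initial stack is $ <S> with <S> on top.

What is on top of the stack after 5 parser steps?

     Stack        Input    Action
  1  $ <S>        u r q $  expand <S> ::= <C> u <H>
  2  $ <H> u <C>  u r q $  expand <C> ::= epsilon
  3  $ <H> u      u r q $  match u
  4  $ <H>        r q $    expand <H> ::= <C> r q
  5  $ q r <C>    r q $    expand <C> ::= epsilon
Stack after step 5: $ q r (top = r).

r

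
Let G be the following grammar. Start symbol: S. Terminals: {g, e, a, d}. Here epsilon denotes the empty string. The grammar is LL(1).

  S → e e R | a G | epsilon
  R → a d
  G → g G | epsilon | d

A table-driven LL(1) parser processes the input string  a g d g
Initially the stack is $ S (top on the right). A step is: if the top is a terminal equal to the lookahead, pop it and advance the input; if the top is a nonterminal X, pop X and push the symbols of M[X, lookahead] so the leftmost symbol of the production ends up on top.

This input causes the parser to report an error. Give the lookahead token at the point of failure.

g

step 1: stack=$ S  input=a g d g $  — expand S → a G
step 2: stack=$ G a  input=a g d g $  — match a
step 3: stack=$ G  input=g d g $  — expand G → g G
step 4: stack=$ G g  input=g d g $  — match g
step 5: stack=$ G  input=d g $  — expand G → d
step 6: stack=$ d  input=d g $  — match d
step 7: stack=$  input=g $  — error: stack empty but input remains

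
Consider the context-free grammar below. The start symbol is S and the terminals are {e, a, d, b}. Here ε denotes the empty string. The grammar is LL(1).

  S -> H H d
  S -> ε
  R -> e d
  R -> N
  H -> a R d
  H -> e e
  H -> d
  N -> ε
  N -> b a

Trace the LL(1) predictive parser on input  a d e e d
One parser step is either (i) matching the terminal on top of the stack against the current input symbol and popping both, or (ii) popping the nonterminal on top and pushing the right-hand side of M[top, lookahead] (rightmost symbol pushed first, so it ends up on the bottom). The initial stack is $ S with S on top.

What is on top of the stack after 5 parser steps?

     Stack        Input        Action
  1  $ S          a d e e d $  expand S -> H H d
  2  $ d H H      a d e e d $  expand H -> a R d
  3  $ d H d R a  a d e e d $  match a
  4  $ d H d R    d e e d $    expand R -> N
  5  $ d H d N    d e e d $    expand N -> ε
Stack after step 5: $ d H d (top = d).

d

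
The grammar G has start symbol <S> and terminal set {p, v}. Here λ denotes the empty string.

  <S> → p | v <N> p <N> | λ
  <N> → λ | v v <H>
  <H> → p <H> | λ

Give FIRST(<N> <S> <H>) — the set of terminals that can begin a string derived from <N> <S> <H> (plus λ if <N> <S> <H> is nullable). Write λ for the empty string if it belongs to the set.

FIRST(<S>) = {λ, p, v}
FIRST(<N>) = {λ, v}
FIRST(<H>) = {λ, p}
FIRST(<N> <S> <H>): take FIRST of each symbol in turn, carrying on past any symbol whose FIRST contains λ; result {λ, p, v}.

{λ, p, v}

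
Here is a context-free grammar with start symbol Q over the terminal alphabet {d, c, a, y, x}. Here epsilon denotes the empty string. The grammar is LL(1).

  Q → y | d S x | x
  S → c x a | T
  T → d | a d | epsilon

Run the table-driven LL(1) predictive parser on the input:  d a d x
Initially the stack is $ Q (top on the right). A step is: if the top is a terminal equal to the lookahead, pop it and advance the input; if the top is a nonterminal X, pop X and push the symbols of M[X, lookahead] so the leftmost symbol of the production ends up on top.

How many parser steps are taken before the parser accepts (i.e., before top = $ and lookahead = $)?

7

step 1: stack=$ Q  input=d a d x $  — expand Q → d S x
step 2: stack=$ x S d  input=d a d x $  — match d
step 3: stack=$ x S  input=a d x $  — expand S → T
step 4: stack=$ x T  input=a d x $  — expand T → a d
step 5: stack=$ x d a  input=a d x $  — match a
step 6: stack=$ x d  input=d x $  — match d
step 7: stack=$ x  input=x $  — match x
Accept reached after 7 steps.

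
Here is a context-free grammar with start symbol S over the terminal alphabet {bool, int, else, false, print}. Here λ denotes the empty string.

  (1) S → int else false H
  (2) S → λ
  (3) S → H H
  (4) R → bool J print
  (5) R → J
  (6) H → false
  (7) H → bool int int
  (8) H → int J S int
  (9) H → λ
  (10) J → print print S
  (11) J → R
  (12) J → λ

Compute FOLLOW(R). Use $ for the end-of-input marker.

{bool, false, int, print}

FIRST(H): from H→false we get {false}; from H→bool int int we get {bool}; from H→int J S int we get {int}; from H→λ we get {λ}. So FIRST(H) = {λ, bool, false, int}.
FIRST(S): from S→int else false H we get {int}; from S→λ we get {λ}; from S→H H we get {λ, bool, false, int}. So FIRST(S) = {λ, bool, false, int}.
FIRST(R): from R→bool J print we get {bool}; from R→J we get {λ, bool, print}. So FIRST(R) = {λ, bool, print}.
FIRST(J): from J→print print S we get {print}; from J→R we get {λ, bool, print}; from J→λ we get {λ}. So FIRST(J) = {λ, bool, print}.
FOLLOW(S) includes $ since S is the start symbol.
FOLLOW(S): in H→int J S int, S is followed by int with FIRST {int}; in J→print print S, the suffix after S is empty, so FOLLOW(S) ⊇ FOLLOW(J) = {bool, false, int, print}. Thus FOLLOW(S) = {$, bool, false, int, print}.
FOLLOW(H): in S→int else false H, the suffix after H is empty, so FOLLOW(H) ⊇ FOLLOW(S) = {$, bool, false, int, print}; in S→H H (occurrence 1), H is followed by H with FIRST {λ, bool, false, int}; in S→H H (occurrence 1), the suffix after H is nullable, so FOLLOW(H) ⊇ FOLLOW(S) = {$, bool, false, int, print}; in S→H H (occurrence 2), the suffix after H is empty, so FOLLOW(H) ⊇ FOLLOW(S) = {$, bool, false, int, print}. Thus FOLLOW(H) = {$, bool, false, int, print}.
FOLLOW(R): in J→R, the suffix after R is empty, so FOLLOW(R) ⊇ FOLLOW(J) = {bool, false, int, print}. Thus FOLLOW(R) = {bool, false, int, print}.
FOLLOW(J): in R→bool J print, J is followed by print with FIRST {print}; in R→J, the suffix after J is empty, so FOLLOW(J) ⊇ FOLLOW(R) = {bool, false, int, print}; in H→int J S int, J is followed by S int with FIRST {bool, false, int}. Thus FOLLOW(J) = {bool, false, int, print}.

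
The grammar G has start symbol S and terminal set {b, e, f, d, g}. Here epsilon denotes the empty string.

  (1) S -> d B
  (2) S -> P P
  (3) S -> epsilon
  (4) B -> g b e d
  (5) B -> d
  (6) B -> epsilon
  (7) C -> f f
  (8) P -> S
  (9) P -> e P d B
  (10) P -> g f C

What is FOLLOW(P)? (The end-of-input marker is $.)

{$, d, e, g}

FIRST(B): from B->g b e d we get {g}; from B->d we get {d}; from B->epsilon we get {epsilon}. So FIRST(B) = {epsilon, d, g}.
FIRST(C): from C->f f we get {f}. So FIRST(C) = {f}.
FIRST(S): from S->d B we get {d}; from S->P P we get {epsilon, d, e, g}; from S->epsilon we get {epsilon}. So FIRST(S) = {epsilon, d, e, g}.
FIRST(P): from P->S we get {epsilon, d, e, g}; from P->e P d B we get {e}; from P->g f C we get {g}. So FIRST(P) = {epsilon, d, e, g}.
FOLLOW(S) includes $ since S is the start symbol.
FOLLOW(S): in P->S, the suffix after S is empty, so FOLLOW(S) ⊇ FOLLOW(P) = {$, d, e, g}. Thus FOLLOW(S) = {$, d, e, g}.
FOLLOW(P): in S->P P (occurrence 1), P is followed by P with FIRST {epsilon, d, e, g}; in S->P P (occurrence 1), the suffix after P is nullable, so FOLLOW(P) ⊇ FOLLOW(S) = {$, d, e, g}; in S->P P (occurrence 2), the suffix after P is empty, so FOLLOW(P) ⊇ FOLLOW(S) = {$, d, e, g}; in P->e P d B, P is followed by d B with FIRST {d}. Thus FOLLOW(P) = {$, d, e, g}.
FOLLOW(B): in S->d B, the suffix after B is empty, so FOLLOW(B) ⊇ FOLLOW(S) = {$, d, e, g}; in P->e P d B, the suffix after B is empty, so FOLLOW(B) ⊇ FOLLOW(P) = {$, d, e, g}. Thus FOLLOW(B) = {$, d, e, g}.
FOLLOW(C): in P->g f C, the suffix after C is empty, so FOLLOW(C) ⊇ FOLLOW(P) = {$, d, e, g}. Thus FOLLOW(C) = {$, d, e, g}.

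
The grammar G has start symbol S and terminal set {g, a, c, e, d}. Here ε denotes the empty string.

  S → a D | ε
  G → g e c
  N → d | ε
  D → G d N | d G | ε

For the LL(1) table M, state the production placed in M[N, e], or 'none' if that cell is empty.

FIRST(S) = {ε, a}
FIRST(G) = {g}
FIRST(N) = {ε, d}
FIRST(D) = {ε, d, g}  (via G d N)
FOLLOW(S) includes $ since S is the start symbol.
FOLLOW(D): in S→a D, the suffix after D is empty, so FOLLOW(D) ⊇ FOLLOW(S) = {$}. Thus FOLLOW(D) = {$}.
FOLLOW(N): in D→G d N, the suffix after N is empty, so FOLLOW(N) ⊇ FOLLOW(D) = {$}. Thus FOLLOW(N) = {$}.
For N → d: FIRST(d) = {d}, so it goes in M[N, t] for t ∈ {d}.
For N → ε: FIRST(ε) = {ε}, so it goes in M[N, t] for t ∈ {}; since ε ∈ FIRST, also for every t ∈ FOLLOW(N) = {$}.
None of these place a production in M[N, e].

none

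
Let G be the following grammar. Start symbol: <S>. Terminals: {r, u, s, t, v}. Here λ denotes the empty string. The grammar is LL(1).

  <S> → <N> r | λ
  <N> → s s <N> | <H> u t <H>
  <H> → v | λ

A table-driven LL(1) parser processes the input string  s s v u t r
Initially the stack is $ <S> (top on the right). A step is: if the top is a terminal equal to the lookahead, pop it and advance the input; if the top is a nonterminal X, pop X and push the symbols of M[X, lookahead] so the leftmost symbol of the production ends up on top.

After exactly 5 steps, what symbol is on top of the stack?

<H>

step 1: stack=$ <S>  input=s s v u t r $  — expand <S> → <N> r
step 2: stack=$ r <N>  input=s s v u t r $  — expand <N> → s s <N>
step 3: stack=$ r <N> s s  input=s s v u t r $  — match s
step 4: stack=$ r <N> s  input=s v u t r $  — match s
step 5: stack=$ r <N>  input=v u t r $  — expand <N> → <H> u t <H>
Stack after step 5: $ r <H> t u <H> (top = <H>).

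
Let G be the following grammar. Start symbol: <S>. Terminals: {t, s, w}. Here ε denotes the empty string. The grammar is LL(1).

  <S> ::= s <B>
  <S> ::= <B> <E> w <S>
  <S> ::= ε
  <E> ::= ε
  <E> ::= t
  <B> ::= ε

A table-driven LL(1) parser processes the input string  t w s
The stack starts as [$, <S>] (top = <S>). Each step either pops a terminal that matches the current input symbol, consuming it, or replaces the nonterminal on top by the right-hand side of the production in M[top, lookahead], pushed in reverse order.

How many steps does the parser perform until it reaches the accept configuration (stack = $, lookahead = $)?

8

step 1: stack=$ <S>  input=t w s $  — expand <S> ::= <B> <E> w <S>
step 2: stack=$ <S> w <E> <B>  input=t w s $  — expand <B> ::= ε
step 3: stack=$ <S> w <E>  input=t w s $  — expand <E> ::= t
step 4: stack=$ <S> w t  input=t w s $  — match t
step 5: stack=$ <S> w  input=w s $  — match w
step 6: stack=$ <S>  input=s $  — expand <S> ::= s <B>
step 7: stack=$ <B> s  input=s $  — match s
step 8: stack=$ <B>  input=$  — expand <B> ::= ε
Accept reached after 8 steps.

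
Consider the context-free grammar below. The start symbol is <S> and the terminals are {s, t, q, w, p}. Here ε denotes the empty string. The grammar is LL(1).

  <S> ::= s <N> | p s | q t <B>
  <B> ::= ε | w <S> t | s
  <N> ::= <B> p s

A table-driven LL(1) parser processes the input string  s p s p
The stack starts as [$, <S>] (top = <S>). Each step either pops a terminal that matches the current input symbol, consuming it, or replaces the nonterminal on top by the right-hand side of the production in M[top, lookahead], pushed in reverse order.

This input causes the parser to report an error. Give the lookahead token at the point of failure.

step 1: stack=$ <S>  input=s p s p $  — expand <S> ::= s <N>
step 2: stack=$ <N> s  input=s p s p $  — match s
step 3: stack=$ <N>  input=p s p $  — expand <N> ::= <B> p s
step 4: stack=$ s p <B>  input=p s p $  — expand <B> ::= ε
step 5: stack=$ s p  input=p s p $  — match p
step 6: stack=$ s  input=s p $  — match s
step 7: stack=$  input=p $  — error: stack empty but input remains

p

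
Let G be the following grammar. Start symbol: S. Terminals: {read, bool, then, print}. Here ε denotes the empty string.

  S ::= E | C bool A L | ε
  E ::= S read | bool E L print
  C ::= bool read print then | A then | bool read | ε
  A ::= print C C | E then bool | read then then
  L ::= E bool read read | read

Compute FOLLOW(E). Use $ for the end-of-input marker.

FIRST(S) = {ε, bool, print, read}  (via E, C bool A L)
FIRST(E) = {bool, print, read}  (via S read)
FIRST(A) = {bool, print, read}  (via E then bool)
FIRST(L) = {bool, print, read}  (via E bool read read)
FIRST(C) = {ε, bool, print, read}  (via A then)
FOLLOW(S) includes $ since S is the start symbol.
FOLLOW(S): in E::=S read, S is followed by read with FIRST {read}. Thus FOLLOW(S) = {$, read}.
FOLLOW(E): in S::=E, the suffix after E is empty, so FOLLOW(E) ⊇ FOLLOW(S) = {$, read}; in E::=bool E L print, E is followed by L print with FIRST {bool, print, read}; in A::=E then bool, E is followed by then bool with FIRST {then}; in L::=E bool read read, E is followed by bool read read with FIRST {bool}. Thus FOLLOW(E) = {$, bool, print, read, then}.
FOLLOW(A): in S::=C bool A L, A is followed by L with FIRST {bool, print, read}; in C::=A then, A is followed by then with FIRST {then}. Thus FOLLOW(A) = {bool, print, read, then}.
FOLLOW(C): in S::=C bool A L, C is followed by bool A L with FIRST {bool}; in A::=print C C (occurrence 1), C is followed by C with FIRST {ε, bool, print, read}; in A::=print C C (occurrence 1), the suffix after C is nullable, so FOLLOW(C) ⊇ FOLLOW(A) = {bool, print, read, then}; in A::=print C C (occurrence 2), the suffix after C is empty, so FOLLOW(C) ⊇ FOLLOW(A) = {bool, print, read, then}. Thus FOLLOW(C) = {bool, print, read, then}.
FOLLOW(L): in S::=C bool A L, the suffix after L is empty, so FOLLOW(L) ⊇ FOLLOW(S) = {$, read}; in E::=bool E L print, L is followed by print with FIRST {print}. Thus FOLLOW(L) = {$, print, read}.

{$, bool, print, read, then}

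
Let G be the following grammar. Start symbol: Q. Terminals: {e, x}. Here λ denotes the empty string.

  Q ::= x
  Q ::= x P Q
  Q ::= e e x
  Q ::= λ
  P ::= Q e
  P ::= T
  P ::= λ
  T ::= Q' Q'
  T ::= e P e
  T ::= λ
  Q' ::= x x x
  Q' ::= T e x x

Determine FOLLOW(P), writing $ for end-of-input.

{$, e, x}

FIRST(Q) = {λ, e, x}
FIRST(P) = {λ, e, x}  (via Q e, T)
FIRST(T) = {λ, e, x}  (via Q' Q')
FIRST(Q') = {e, x}  (via T e x x)
FOLLOW(Q) includes $ since Q is the start symbol.
FOLLOW(Q): in Q::=x P Q, the suffix after Q is empty (adds nothing new); in P::=Q e, Q is followed by e with FIRST {e}. Thus FOLLOW(Q) = {$, e}.
FOLLOW(P): in Q::=x P Q, P is followed by Q with FIRST {λ, e, x}; in Q::=x P Q, the suffix after P is nullable, so FOLLOW(P) ⊇ FOLLOW(Q) = {$, e}; in T::=e P e, P is followed by e with FIRST {e}. Thus FOLLOW(P) = {$, e, x}.
FOLLOW(T): in P::=T, the suffix after T is empty, so FOLLOW(T) ⊇ FOLLOW(P) = {$, e, x}; in Q'::=T e x x, T is followed by e x x with FIRST {e}. Thus FOLLOW(T) = {$, e, x}.
FOLLOW(Q'): in T::=Q' Q' (occurrence 1), Q' is followed by Q' with FIRST {e, x}; in T::=Q' Q' (occurrence 2), the suffix after Q' is empty, so FOLLOW(Q') ⊇ FOLLOW(T) = {$, e, x}. Thus FOLLOW(Q') = {$, e, x}.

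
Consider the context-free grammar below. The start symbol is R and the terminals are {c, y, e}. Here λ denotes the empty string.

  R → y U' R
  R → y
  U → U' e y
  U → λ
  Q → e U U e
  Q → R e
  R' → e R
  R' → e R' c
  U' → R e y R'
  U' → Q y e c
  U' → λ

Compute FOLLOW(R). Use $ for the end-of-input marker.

{$, c, e, y}

FIRST(R) = {y}
FIRST(R') = {e}
FIRST(Q) = {e, y}  (via R e)
FIRST(U') = {λ, e, y}  (via R e y R', Q y e c)
FIRST(U) = {λ, e, y}  (via U' e y)
FOLLOW(R) includes $ since R is the start symbol.
FOLLOW(U): in Q→e U U e (occurrence 1), U is followed by U e with FIRST {e, y}; in Q→e U U e (occurrence 2), U is followed by e with FIRST {e}. Thus FOLLOW(U) = {e, y}.
FOLLOW(Q): in U'→Q y e c, Q is followed by y e c with FIRST {y}. Thus FOLLOW(Q) = {y}.
FOLLOW(U'): in R→y U' R, U' is followed by R with FIRST {y}; in U→U' e y, U' is followed by e y with FIRST {e}. Thus FOLLOW(U') = {e, y}.
FOLLOW(R'): in R'→e R' c, R' is followed by c with FIRST {c}; in U'→R e y R', the suffix after R' is empty, so FOLLOW(R') ⊇ FOLLOW(U') = {e, y}. Thus FOLLOW(R') = {c, e, y}.
FOLLOW(R): in R→y U' R, the suffix after R is empty (adds nothing new); in Q→R e, R is followed by e with FIRST {e}; in R'→e R, the suffix after R is empty, so FOLLOW(R) ⊇ FOLLOW(R') = {c, e, y}; in U'→R e y R', R is followed by e y R' with FIRST {e}. Thus FOLLOW(R) = {$, c, e, y}.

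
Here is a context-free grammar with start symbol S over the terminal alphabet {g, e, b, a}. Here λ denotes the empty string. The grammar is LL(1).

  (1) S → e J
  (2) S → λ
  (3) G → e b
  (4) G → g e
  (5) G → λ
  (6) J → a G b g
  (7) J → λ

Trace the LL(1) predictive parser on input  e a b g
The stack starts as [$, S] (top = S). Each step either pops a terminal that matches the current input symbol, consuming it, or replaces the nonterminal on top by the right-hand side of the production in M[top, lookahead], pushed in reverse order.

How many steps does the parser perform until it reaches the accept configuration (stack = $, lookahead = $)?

     Stack      Input      Action
  1  $ S        e a b g $  expand S → e J
  2  $ J e      e a b g $  match e
  3  $ J        a b g $    expand J → a G b g
  4  $ g b G a  a b g $    match a
  5  $ g b G    b g $      expand G → λ
  6  $ g b      b g $      match b
  7  $ g        g $        match g
Accept reached after 7 steps.

7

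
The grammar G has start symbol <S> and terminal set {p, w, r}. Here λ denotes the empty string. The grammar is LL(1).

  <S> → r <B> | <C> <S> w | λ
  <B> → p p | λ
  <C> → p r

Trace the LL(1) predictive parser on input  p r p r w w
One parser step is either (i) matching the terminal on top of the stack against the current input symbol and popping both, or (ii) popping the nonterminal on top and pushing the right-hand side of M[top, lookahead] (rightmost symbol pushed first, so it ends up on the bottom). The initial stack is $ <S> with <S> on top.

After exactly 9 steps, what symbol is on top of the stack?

w

step 1: stack=$ <S>  input=p r p r w w $  — expand <S> → <C> <S> w
step 2: stack=$ w <S> <C>  input=p r p r w w $  — expand <C> → p r
step 3: stack=$ w <S> r p  input=p r p r w w $  — match p
step 4: stack=$ w <S> r  input=r p r w w $  — match r
step 5: stack=$ w <S>  input=p r w w $  — expand <S> → <C> <S> w
step 6: stack=$ w w <S> <C>  input=p r w w $  — expand <C> → p r
step 7: stack=$ w w <S> r p  input=p r w w $  — match p
step 8: stack=$ w w <S> r  input=r w w $  — match r
step 9: stack=$ w w <S>  input=w w $  — expand <S> → λ
Stack after step 9: $ w w (top = w).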